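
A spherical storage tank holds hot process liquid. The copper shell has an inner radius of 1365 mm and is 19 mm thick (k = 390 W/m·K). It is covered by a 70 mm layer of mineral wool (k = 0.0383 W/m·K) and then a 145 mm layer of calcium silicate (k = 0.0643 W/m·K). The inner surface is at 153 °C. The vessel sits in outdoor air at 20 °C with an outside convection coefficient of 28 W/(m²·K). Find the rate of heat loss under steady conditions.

For a spherical shell R = (1/r₁ − 1/r₂)/(4πk); film R = 1/(h·4πr²). In series:
R_copper shell = (1/1.365 − 1/1.384)/(4π×390) = 2.052×10^-6 K/W
R_mineral wool = (1/1.384 − 1/1.454)/(4π×0.0383) = 0.07228 K/W
R_calcium silicate = (1/1.454 − 1/1.599)/(4π×0.0643) = 0.07719 K/W
R_outer film = 1/(h·4πr_o²) = 1/(28×4π×1.599²) = 0.001112 K/W
R_total = 0.1506 K/W
Q = ΔT/R_total = 133/0.1506

Q ≈ 883 W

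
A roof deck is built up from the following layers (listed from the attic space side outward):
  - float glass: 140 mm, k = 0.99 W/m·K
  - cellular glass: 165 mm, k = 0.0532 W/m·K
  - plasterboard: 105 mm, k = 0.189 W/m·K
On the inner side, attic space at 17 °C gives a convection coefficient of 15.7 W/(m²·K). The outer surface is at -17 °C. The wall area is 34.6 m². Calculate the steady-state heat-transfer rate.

Treating each layer as a thermal resistance in series:
R_inner film = 1/(h_i·A) = 1/(15.7×34.6) = 0.001841 K/W
R_float glass = L/(kA) = 0.14/(0.99×34.6) = 0.004087 K/W
R_cellular glass = L/(kA) = 0.165/(0.0532×34.6) = 0.08964 K/W
R_plasterboard = L/(kA) = 0.105/(0.189×34.6) = 0.01606 K/W
R_total = 0.1116 K/W
Q = ΔT / R_total = 34 / 0.1116

Q ≈ 305 W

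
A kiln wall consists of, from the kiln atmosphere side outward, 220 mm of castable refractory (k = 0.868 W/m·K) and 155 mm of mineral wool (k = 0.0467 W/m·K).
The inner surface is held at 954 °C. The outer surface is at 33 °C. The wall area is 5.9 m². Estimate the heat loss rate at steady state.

Q ≈ 1520 W

Model the wall as resistances in series:
R_castable refractory = L/(kA) = 0.22/(0.868×5.9) = 0.04296 K/W
R_mineral wool = L/(kA) = 0.155/(0.0467×5.9) = 0.5626 K/W
R_total = 0.6055 K/W
Q = ΔT / R_total = 921 / 0.6055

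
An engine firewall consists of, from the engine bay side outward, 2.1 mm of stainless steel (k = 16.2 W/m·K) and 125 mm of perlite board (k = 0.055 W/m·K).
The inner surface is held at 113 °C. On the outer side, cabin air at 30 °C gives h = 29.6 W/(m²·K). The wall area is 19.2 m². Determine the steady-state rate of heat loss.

Treating each layer as a thermal resistance in series:
R_stainless steel = L/(kA) = 0.0021/(16.2×19.2) = 6.752×10^-6 K/W
R_perlite board = L/(kA) = 0.125/(0.055×19.2) = 0.1184 K/W
R_outer film = 1/(h_o·A) = 1/(29.6×19.2) = 0.00176 K/W
R_total = 0.1201 K/W
Q = ΔT / R_total = 83 / 0.1201

Q ≈ 691 W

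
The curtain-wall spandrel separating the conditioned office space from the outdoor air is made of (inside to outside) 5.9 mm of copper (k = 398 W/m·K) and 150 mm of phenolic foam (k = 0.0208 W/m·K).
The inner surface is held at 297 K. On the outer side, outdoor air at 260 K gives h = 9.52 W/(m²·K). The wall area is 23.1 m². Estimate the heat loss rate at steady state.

Q ≈ 117 W

Using the resistance-network approach (series):
R_copper = L/(kA) = 0.0059/(398×23.1) = 6.417×10^-7 K/W
R_phenolic foam = L/(kA) = 0.15/(0.0208×23.1) = 0.3122 K/W
R_outer film = 1/(h_o·A) = 1/(9.52×23.1) = 0.004547 K/W
R_total = 0.3167 K/W
Q = ΔT / R_total = 37 / 0.3167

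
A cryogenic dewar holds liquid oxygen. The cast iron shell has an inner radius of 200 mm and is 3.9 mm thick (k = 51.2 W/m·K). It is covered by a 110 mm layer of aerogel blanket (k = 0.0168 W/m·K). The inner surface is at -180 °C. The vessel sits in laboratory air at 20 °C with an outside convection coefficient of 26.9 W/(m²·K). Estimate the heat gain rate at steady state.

Radial (spherical) resistances in series:
R_cast iron shell = (1/0.2 − 1/0.2039)/(4π×51.2) = 1.486×10^-4 K/W
R_aerogel blanket = (1/0.2039 − 1/0.3139)/(4π×0.0168) = 8.141 K/W
R_outer film = 1/(h·4πr_o²) = 1/(26.9×4π×0.3139²) = 0.03002 K/W
R_total = 8.171 K/W
Q = ΔT/R_total = 200/8.171

Q ≈ 24.5 W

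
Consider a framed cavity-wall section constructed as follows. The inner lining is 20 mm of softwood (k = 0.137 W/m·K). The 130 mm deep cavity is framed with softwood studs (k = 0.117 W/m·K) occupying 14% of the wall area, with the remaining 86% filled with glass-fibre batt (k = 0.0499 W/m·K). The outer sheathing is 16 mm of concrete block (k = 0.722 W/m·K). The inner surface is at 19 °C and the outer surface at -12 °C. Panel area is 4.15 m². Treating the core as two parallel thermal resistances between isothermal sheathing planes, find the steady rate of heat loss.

Q ≈ 54.5 W

Sheathing layers in series; stud and cavity paths in parallel between them.
R_inner = 0.02/(0.137×4.15) = 0.03518 K/W
R_stud  = 0.13/(0.117×0.14×4.15) = 1.912 K/W
R_cav   = 0.13/(0.0499×0.86×4.15) = 0.73 K/W
1/R_core = 1/R_stud + 1/R_cav → R_core = 0.5283 K/W
R_outer = 0.016/(0.722×4.15) = 0.00534 K/W
R_total = 0.5688 K/W
Q = ΔT/R_total = 31/0.5688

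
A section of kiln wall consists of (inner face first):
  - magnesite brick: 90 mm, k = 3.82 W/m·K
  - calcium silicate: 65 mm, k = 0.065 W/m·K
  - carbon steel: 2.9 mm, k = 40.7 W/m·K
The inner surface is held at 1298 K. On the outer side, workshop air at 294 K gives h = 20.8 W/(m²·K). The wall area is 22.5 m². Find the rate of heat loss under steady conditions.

Q ≈ 21100 W

Thermal resistances in series:
R_magnesite brick = L/(kA) = 0.09/(3.82×22.5) = 0.001047 K/W
R_calcium silicate = L/(kA) = 0.065/(0.065×22.5) = 0.04444 K/W
R_carbon steel = L/(kA) = 0.0029/(40.7×22.5) = 3.167×10^-6 K/W
R_outer film = 1/(h_o·A) = 1/(20.8×22.5) = 0.002137 K/W
R_total = 0.04763 K/W
Q = ΔT / R_total = 1004 / 0.04763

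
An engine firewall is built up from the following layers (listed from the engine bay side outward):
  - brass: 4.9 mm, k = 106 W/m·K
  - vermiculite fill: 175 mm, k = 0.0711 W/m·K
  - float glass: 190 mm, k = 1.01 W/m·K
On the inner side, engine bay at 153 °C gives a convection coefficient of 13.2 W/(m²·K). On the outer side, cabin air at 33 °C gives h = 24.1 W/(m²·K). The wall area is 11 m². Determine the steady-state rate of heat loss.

Using the resistance-network approach (series):
R_inner film = 1/(h_i·A) = 1/(13.2×11) = 0.006887 K/W
R_brass = L/(kA) = 0.0049/(106×11) = 4.202×10^-6 K/W
R_vermiculite fill = L/(kA) = 0.175/(0.0711×11) = 0.2238 K/W
R_float glass = L/(kA) = 0.19/(1.01×11) = 0.0171 K/W
R_outer film = 1/(h_o·A) = 1/(24.1×11) = 0.003772 K/W
R_total = 0.2515 K/W
Q = ΔT / R_total = 120 / 0.2515

Q ≈ 477 W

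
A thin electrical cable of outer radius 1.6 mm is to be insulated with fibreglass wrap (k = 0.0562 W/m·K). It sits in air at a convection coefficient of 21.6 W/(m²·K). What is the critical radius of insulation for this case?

r_cr ≈ 2.6 mm

For a cylinder r_cr = k/h = 0.0562/21.6
r_cr = 2.6 mm; since the bare radius (1.6 mm) is below r_cr, adding a thin layer of insulation will *increase* heat loss.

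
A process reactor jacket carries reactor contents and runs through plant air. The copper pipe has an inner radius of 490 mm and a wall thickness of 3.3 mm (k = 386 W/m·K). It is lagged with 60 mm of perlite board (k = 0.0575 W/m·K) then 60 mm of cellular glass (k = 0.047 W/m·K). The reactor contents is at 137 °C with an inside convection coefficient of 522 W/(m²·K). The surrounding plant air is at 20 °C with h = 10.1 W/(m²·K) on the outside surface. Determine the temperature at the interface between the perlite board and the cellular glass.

Per-layer cylindrical resistances, series-summed:
R_inner film = 1/(h_i·2πr₁L) = 1/(522×2π×0.49×1) = 6.222×10^-4 K/W
R_copper pipe wall = ln(493.3/490)/(2π×386×1) = 2.768×10^-6 K/W
R_perlite board = ln(553.3/493.3)/(2π×0.0575×1) = 0.3177 K/W
R_cellular glass = ln(613.3/553.3)/(2π×0.047×1) = 0.3486 K/W
R_outer film = 1/(h_o·2πr_oL) = 1/(10.1×2π×0.6133×1) = 0.02569 K/W
R_total = 0.6927 K/W
Q = ΔT/R_total = 117/0.6927
Q = 169 W/m
T_interface = T_inner − Q·ΣR(inner→interface) = 137 − 169×0.3183

T ≈ 83.2 °C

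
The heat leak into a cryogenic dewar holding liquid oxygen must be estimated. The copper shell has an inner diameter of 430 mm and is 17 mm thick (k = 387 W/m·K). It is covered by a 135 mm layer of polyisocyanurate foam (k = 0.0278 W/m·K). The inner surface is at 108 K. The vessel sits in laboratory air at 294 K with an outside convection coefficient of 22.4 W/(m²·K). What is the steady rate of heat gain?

Q ≈ 40.7 W

For a spherical shell R = (1/r₁ − 1/r₂)/(4πk); film R = 1/(h·4πr²). In series:
R_copper shell = (1/0.215 − 1/0.232)/(4π×387) = 7.008×10^-5 K/W
R_polyisocyanurate foam = (1/0.232 − 1/0.367)/(4π×0.0278) = 4.539 K/W
R_outer film = 1/(h·4πr_o²) = 1/(22.4×4π×0.367²) = 0.02638 K/W
R_total = 4.565 K/W
Q = ΔT/R_total = 186/4.565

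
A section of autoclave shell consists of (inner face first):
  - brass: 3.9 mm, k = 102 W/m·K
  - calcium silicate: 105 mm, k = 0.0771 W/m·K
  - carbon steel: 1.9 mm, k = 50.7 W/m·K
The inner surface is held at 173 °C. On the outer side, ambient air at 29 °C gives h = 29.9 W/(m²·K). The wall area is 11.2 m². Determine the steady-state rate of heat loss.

Model the wall as resistances in series:
R_brass = L/(kA) = 0.0039/(102×11.2) = 3.414×10^-6 K/W
R_calcium silicate = L/(kA) = 0.105/(0.0771×11.2) = 0.1216 K/W
R_carbon steel = L/(kA) = 0.0019/(50.7×11.2) = 3.346×10^-6 K/W
R_outer film = 1/(h_o·A) = 1/(29.9×11.2) = 0.002986 K/W
R_total = 0.1246 K/W
Q = ΔT / R_total = 144 / 0.1246

Q ≈ 1160 W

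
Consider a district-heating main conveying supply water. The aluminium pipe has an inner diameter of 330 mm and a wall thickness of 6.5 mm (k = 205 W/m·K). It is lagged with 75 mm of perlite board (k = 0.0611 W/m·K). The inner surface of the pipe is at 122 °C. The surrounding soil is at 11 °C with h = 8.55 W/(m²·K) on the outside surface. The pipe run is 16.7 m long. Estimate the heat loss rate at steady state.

Q ≈ 1820 W

Cylindrical conduction, so R = ln(r₂/r₁)/(2πkL) per layer, in series:
R_aluminium pipe wall = ln(171.5/165)/(2π×205×16.7) = 1.796×10^-6 K/W
R_perlite board = ln(246.5/171.5)/(2π×0.0611×16.7) = 0.05659 K/W
R_outer film = 1/(h_o·2πr_oL) = 1/(8.55×2π×0.2465×16.7) = 0.004522 K/W
R_total = 0.06111 K/W
Q = ΔT/R_total = 111/0.06111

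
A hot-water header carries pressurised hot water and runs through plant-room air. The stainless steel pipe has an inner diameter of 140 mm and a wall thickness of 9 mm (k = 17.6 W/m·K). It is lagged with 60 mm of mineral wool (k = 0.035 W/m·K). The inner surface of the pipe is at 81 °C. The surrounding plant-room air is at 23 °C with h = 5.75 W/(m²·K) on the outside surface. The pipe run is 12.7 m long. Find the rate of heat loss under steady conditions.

Q ≈ 266 W

Radial resistances (cylindrical: R_cond = ln(r_o/r_i)/(2πkL), R_conv = 1/(h·2πrL)):
R_stainless steel pipe wall = ln(79/70)/(2π×17.6×12.7) = 8.612×10^-5 K/W
R_mineral wool = ln(139/79)/(2π×0.035×12.7) = 0.2023 K/W
R_outer film = 1/(h_o·2πr_oL) = 1/(5.75×2π×0.139×12.7) = 0.01568 K/W
R_total = 0.2181 K/W
Q = ΔT/R_total = 58/0.2181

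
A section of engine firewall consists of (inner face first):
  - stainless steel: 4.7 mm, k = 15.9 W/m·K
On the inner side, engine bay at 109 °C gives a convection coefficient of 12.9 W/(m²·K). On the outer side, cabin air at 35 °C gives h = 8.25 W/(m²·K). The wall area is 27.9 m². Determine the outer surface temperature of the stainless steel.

T ≈ 80.1 °C

Treating each layer as a thermal resistance in series:
R_inner film = 1/(h_i·A) = 1/(12.9×27.9) = 0.002778 K/W
R_stainless steel = L/(kA) = 0.0047/(15.9×27.9) = 1.059×10^-5 K/W
R_outer film = 1/(h_o·A) = 1/(8.25×27.9) = 0.004345 K/W
R_total = 0.007134 K/W;  Q = ΔT/R_total = 74/0.007134 = 10370 W
T_interface = T_inner − Q·ΣR(inner→interface) = 109 − 10400×0.002789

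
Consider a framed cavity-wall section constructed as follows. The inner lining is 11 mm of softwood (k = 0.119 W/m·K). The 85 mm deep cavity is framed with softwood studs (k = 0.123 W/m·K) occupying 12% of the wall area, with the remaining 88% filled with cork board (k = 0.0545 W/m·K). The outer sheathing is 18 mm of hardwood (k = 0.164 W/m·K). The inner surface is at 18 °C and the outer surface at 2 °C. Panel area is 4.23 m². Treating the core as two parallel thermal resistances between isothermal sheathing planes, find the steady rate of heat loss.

Sheathing layers in series; stud and cavity paths in parallel between them.
R_inner = 0.011/(0.119×4.23) = 0.02185 K/W
R_stud  = 0.085/(0.123×0.12×4.23) = 1.361 K/W
R_cav   = 0.085/(0.0545×0.88×4.23) = 0.419 K/W
1/R_core = 1/R_stud + 1/R_cav → R_core = 0.3204 K/W
R_outer = 0.018/(0.164×4.23) = 0.02595 K/W
R_total = 0.3682 K/W
Q = ΔT/R_total = 16/0.3682

Q ≈ 43.5 W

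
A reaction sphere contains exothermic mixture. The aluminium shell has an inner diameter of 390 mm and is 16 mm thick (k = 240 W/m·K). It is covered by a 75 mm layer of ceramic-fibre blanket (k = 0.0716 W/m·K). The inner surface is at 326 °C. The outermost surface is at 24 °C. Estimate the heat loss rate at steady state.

Radial (spherical) resistances in series:
R_aluminium shell = (1/0.195 − 1/0.211)/(4π×240) = 1.289×10^-4 K/W
R_ceramic-fibre blanket = (1/0.211 − 1/0.286)/(4π×0.0716) = 1.381 K/W
R_total = 1.381 K/W
Q = ΔT/R_total = 302/1.381

Q ≈ 219 W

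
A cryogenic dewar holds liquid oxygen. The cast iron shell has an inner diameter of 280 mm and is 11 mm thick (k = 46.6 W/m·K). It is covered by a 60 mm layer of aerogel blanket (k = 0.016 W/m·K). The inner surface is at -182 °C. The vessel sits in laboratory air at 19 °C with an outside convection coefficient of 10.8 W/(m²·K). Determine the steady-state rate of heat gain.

Q ≈ 21.1 W

Each spherical layer contributes R = (1/r_i − 1/r_o)/(4πk):
R_cast iron shell = (1/0.14 − 1/0.151)/(4π×46.6) = 8.886×10^-4 K/W
R_aerogel blanket = (1/0.151 − 1/0.211)/(4π×0.016) = 9.366 K/W
R_outer film = 1/(h·4πr_o²) = 1/(10.8×4π×0.211²) = 0.1655 K/W
R_total = 9.533 K/W
Q = ΔT/R_total = 201/9.533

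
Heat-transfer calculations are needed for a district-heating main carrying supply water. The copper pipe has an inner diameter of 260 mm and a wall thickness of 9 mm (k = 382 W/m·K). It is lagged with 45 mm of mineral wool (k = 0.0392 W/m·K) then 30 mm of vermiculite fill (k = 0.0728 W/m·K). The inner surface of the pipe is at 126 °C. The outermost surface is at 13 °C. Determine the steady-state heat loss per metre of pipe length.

Cylindrical conduction, so R = ln(r₂/r₁)/(2πkL) per layer, in series:
R_copper pipe wall = ln(139/130)/(2π×382×1) = 2.789×10^-5 K/W
R_mineral wool = ln(184/139)/(2π×0.0392×1) = 1.139 K/W
R_vermiculite fill = ln(214/184)/(2π×0.0728×1) = 0.3302 K/W
R_total = 1.469 K/W
Q = ΔT/R_total = 113/1.469

q′ ≈ 76.9 W/m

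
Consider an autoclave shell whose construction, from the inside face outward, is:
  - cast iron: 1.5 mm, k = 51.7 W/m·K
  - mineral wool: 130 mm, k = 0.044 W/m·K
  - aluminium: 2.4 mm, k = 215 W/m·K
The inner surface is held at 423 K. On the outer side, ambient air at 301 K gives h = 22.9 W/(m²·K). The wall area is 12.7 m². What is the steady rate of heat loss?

Model the wall as resistances in series:
R_cast iron = L/(kA) = 0.0015/(51.7×12.7) = 2.285×10^-6 K/W
R_mineral wool = L/(kA) = 0.13/(0.044×12.7) = 0.2326 K/W
R_aluminium = L/(kA) = 0.0024/(215×12.7) = 8.79×10^-7 K/W
R_outer film = 1/(h_o·A) = 1/(22.9×12.7) = 0.003438 K/W
R_total = 0.2361 K/W
Q = ΔT / R_total = 122 / 0.2361

Q ≈ 517 W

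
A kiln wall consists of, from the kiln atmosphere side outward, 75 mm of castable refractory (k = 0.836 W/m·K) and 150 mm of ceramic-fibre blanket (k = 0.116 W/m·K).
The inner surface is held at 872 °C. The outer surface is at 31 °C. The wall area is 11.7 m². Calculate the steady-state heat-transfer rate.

Thermal resistances in series:
R_castable refractory = L/(kA) = 0.075/(0.836×11.7) = 0.007668 K/W
R_ceramic-fibre blanket = L/(kA) = 0.15/(0.116×11.7) = 0.1105 K/W
R_total = 0.1182 K/W
Q = ΔT / R_total = 841 / 0.1182

Q ≈ 7120 W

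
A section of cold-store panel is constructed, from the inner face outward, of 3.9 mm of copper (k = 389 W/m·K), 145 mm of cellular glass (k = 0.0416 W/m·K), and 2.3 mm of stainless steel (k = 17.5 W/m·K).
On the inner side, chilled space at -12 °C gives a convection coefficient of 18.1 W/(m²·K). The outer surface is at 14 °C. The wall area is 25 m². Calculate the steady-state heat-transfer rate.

Q ≈ 184 W

Series thermal resistances:
R_inner film = 1/(h_i·A) = 1/(18.1×25) = 0.00221 K/W
R_copper = L/(kA) = 0.0039/(389×25) = 4.01×10^-7 K/W
R_cellular glass = L/(kA) = 0.145/(0.0416×25) = 0.1394 K/W
R_stainless steel = L/(kA) = 0.0023/(17.5×25) = 5.257×10^-6 K/W
R_total = 0.1416 K/W
Q = ΔT / R_total = 26 / 0.1416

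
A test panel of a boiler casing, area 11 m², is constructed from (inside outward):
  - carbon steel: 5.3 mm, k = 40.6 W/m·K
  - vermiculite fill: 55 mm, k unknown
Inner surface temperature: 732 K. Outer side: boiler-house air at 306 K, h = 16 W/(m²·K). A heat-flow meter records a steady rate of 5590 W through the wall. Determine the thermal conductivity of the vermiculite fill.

k ≈ 0.0709 W/(m·K)

Treating each layer as a thermal resistance in series:
R_carbon steel = L/(kA) = 0.0053/(40.6×11) = 1.187×10^-5 K/W
R_outer film = 1/(h_o·A) = 1/(16×11) = 0.005682 K/W
Sum of known resistances R_other = 0.005694 K/W
Total R = ΔT/Q = 426/5590 = 0.07621 K/W
R_vermiculite fill = R_total − R_other = 0.07051 K/W
k = L/(R·A) = 0.055/(0.07051×11)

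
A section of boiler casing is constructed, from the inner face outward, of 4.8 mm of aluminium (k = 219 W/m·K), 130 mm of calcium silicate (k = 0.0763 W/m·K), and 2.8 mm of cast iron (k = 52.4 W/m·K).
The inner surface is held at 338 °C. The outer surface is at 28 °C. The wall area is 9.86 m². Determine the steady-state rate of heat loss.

Treating each layer as a thermal resistance in series:
R_aluminium = L/(kA) = 0.0048/(219×9.86) = 2.223×10^-6 K/W
R_calcium silicate = L/(kA) = 0.13/(0.0763×9.86) = 0.1728 K/W
R_cast iron = L/(kA) = 0.0028/(52.4×9.86) = 5.419×10^-6 K/W
R_total = 0.1728 K/W
Q = ΔT / R_total = 310 / 0.1728

Q ≈ 1790 W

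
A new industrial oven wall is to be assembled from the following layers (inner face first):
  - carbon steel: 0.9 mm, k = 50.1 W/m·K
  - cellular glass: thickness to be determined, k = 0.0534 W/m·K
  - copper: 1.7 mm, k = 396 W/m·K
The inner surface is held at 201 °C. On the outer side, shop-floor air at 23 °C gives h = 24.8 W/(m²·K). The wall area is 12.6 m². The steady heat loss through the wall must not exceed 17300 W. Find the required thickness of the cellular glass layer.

L ≈ 4.77 mm

Model the wall as resistances in series:
R_carbon steel = L/(kA) = 0.0009/(50.1×12.6) = 1.426×10^-6 K/W
R_copper = L/(kA) = 0.0017/(396×12.6) = 3.407×10^-7 K/W
R_outer film = 1/(h_o·A) = 1/(24.8×12.6) = 0.0032 K/W
Sum of the known resistances R_other = 0.003202 K/W
Required total resistance R_tot = ΔT/Q_allow = 178/17300 = 0.01029 K/W
R_cellular glass = R_tot − R_other = 0.007087 K/W
L = R·k·A = 0.007087×0.0534×12.6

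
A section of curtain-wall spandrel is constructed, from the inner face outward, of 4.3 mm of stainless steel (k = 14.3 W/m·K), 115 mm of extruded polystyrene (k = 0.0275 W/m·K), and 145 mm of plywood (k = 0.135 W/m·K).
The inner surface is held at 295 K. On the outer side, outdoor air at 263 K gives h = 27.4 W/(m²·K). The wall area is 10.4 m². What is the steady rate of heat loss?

Model the wall as resistances in series:
R_stainless steel = L/(kA) = 0.0043/(14.3×10.4) = 2.891×10^-5 K/W
R_extruded polystyrene = L/(kA) = 0.115/(0.0275×10.4) = 0.4021 K/W
R_plywood = L/(kA) = 0.145/(0.135×10.4) = 0.1033 K/W
R_outer film = 1/(h_o·A) = 1/(27.4×10.4) = 0.003509 K/W
R_total = 0.5089 K/W
Q = ΔT / R_total = 32 / 0.5089

Q ≈ 62.9 W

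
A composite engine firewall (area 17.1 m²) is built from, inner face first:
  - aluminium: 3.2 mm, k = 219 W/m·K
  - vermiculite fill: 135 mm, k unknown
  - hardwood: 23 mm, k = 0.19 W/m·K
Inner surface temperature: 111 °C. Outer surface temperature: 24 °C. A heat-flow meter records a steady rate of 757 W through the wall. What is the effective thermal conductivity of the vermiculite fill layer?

k ≈ 0.0732 W/(m·K)

Thermal resistances in series:
R_aluminium = L/(kA) = 0.0032/(219×17.1) = 8.545×10^-7 K/W
R_hardwood = L/(kA) = 0.023/(0.19×17.1) = 0.007079 K/W
Sum of known resistances R_other = 0.00708 K/W
Total R = ΔT/Q = 87/757 = 0.1149 K/W
R_vermiculite fill = R_total − R_other = 0.1078 K/W
k = L/(R·A) = 0.135/(0.1078×17.1)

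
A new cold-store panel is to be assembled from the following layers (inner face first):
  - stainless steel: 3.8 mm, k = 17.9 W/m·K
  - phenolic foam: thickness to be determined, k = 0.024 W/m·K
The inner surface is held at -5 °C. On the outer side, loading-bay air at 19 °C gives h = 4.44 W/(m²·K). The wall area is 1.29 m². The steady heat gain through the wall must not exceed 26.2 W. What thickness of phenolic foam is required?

L ≈ 22.9 mm

Using the resistance-network approach (series):
R_stainless steel = L/(kA) = 0.0038/(17.9×1.29) = 1.646×10^-4 K/W
R_outer film = 1/(h_o·A) = 1/(4.44×1.29) = 0.1746 K/W
Sum of the known resistances R_other = 0.1748 K/W
Required total resistance R_tot = ΔT/Q_allow = 24/26.2 = 0.916 K/W
R_phenolic foam = R_tot − R_other = 0.7413 K/W
L = R·k·A = 0.7413×0.024×1.29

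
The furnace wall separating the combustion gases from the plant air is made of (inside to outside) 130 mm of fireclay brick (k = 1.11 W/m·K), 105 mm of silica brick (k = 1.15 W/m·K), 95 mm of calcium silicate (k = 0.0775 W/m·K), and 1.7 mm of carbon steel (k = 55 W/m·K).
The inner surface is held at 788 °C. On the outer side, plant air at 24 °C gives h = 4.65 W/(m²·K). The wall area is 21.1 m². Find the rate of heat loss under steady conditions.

Q ≈ 9770 W

Model the wall as resistances in series:
R_fireclay brick = L/(kA) = 0.13/(1.11×21.1) = 0.005551 K/W
R_silica brick = L/(kA) = 0.105/(1.15×21.1) = 0.004327 K/W
R_calcium silicate = L/(kA) = 0.095/(0.0775×21.1) = 0.0581 K/W
R_carbon steel = L/(kA) = 0.0017/(55×21.1) = 1.465×10^-6 K/W
R_outer film = 1/(h_o·A) = 1/(4.65×21.1) = 0.01019 K/W
R_total = 0.07817 K/W
Q = ΔT / R_total = 764 / 0.07817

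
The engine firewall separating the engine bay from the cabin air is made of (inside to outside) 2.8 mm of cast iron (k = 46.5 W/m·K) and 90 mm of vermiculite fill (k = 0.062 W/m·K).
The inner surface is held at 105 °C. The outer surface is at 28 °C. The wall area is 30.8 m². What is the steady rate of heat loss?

Q ≈ 1630 W

Treating each layer as a thermal resistance in series:
R_cast iron = L/(kA) = 0.0028/(46.5×30.8) = 1.955×10^-6 K/W
R_vermiculite fill = L/(kA) = 0.09/(0.062×30.8) = 0.04713 K/W
R_total = 0.04713 K/W
Q = ΔT / R_total = 77 / 0.04713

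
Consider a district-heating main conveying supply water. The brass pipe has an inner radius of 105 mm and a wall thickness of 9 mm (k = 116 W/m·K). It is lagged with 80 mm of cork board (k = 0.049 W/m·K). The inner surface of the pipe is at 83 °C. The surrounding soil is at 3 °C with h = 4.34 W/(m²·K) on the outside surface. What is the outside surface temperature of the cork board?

Treating each annulus and film as a series resistance:
R_brass pipe wall = ln(114/105)/(2π×116×1) = 1.128×10^-4 K/W
R_cork board = ln(194/114)/(2π×0.049×1) = 1.727 K/W
R_outer film = 1/(h_o·2πr_oL) = 1/(4.34×2π×0.194×1) = 0.189 K/W
R_total = 1.916 K/W
Q = ΔT/R_total = 80/1.916
Q = 41.8 W/m
T_interface = T_inner − Q·ΣR(inner→interface) = 83 − 41.8×1.727

T ≈ 10.9 °C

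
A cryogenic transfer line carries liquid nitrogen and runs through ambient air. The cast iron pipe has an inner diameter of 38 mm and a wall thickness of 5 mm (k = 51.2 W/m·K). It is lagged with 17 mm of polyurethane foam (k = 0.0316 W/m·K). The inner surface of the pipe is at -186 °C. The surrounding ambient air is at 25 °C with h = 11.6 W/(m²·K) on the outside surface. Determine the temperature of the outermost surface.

T ≈ 1.72 °C

Radial resistances (cylindrical: R_cond = ln(r_o/r_i)/(2πkL), R_conv = 1/(h·2πrL)):
R_cast iron pipe wall = ln(24/19)/(2π×51.2×1) = 7.262×10^-4 K/W
R_polyurethane foam = ln(41/24)/(2π×0.0316×1) = 2.697 K/W
R_outer film = 1/(h_o·2πr_oL) = 1/(11.6×2π×0.041×1) = 0.3346 K/W
R_total = 3.033 K/W
Q = ΔT/R_total = 211/3.033
Q = 69.6 W/m
T_interface = T_inner + Q·ΣR(inner→interface) = -186 + 69.6×2.698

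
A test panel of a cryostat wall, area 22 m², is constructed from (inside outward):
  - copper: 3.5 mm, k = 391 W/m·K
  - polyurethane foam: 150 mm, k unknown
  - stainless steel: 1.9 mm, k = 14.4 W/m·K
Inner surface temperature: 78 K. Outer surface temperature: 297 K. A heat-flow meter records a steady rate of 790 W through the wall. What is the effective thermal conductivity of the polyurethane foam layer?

k ≈ 0.0246 W/(m·K)

Treating each layer as a thermal resistance in series:
R_copper = L/(kA) = 0.0035/(391×22) = 4.069×10^-7 K/W
R_stainless steel = L/(kA) = 0.0019/(14.4×22) = 5.997×10^-6 K/W
Sum of known resistances R_other = 6.404×10^-6 K/W
Total R = ΔT/Q = 219/790 = 0.2772 K/W
R_polyurethane foam = R_total − R_other = 0.2772 K/W
k = L/(R·A) = 0.15/(0.2772×22)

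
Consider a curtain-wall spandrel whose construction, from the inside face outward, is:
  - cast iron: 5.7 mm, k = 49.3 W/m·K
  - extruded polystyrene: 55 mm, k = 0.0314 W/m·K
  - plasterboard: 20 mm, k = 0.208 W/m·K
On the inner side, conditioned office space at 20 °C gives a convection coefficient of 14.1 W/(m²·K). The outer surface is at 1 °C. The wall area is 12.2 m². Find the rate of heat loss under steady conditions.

Q ≈ 121 W

Using the resistance-network approach (series):
R_inner film = 1/(h_i·A) = 1/(14.1×12.2) = 0.005813 K/W
R_cast iron = L/(kA) = 0.0057/(49.3×12.2) = 9.477×10^-6 K/W
R_extruded polystyrene = L/(kA) = 0.055/(0.0314×12.2) = 0.1436 K/W
R_plasterboard = L/(kA) = 0.02/(0.208×12.2) = 0.007881 K/W
R_total = 0.1573 K/W
Q = ΔT / R_total = 19 / 0.1573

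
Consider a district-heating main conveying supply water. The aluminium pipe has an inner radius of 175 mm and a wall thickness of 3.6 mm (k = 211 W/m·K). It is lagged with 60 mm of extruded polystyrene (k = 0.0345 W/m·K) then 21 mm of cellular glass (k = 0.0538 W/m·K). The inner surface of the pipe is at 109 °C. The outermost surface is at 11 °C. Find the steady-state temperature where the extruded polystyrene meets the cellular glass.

T ≈ 26.4 °C

Per-layer cylindrical resistances, series-summed:
R_aluminium pipe wall = ln(178.6/175)/(2π×211×1) = 1.536×10^-5 K/W
R_extruded polystyrene = ln(238.6/178.6)/(2π×0.0345×1) = 1.336 K/W
R_cellular glass = ln(259.6/238.6)/(2π×0.0538×1) = 0.2495 K/W
R_total = 1.586 K/W
Q = ΔT/R_total = 98/1.586
Q = 61.8 W/m
T_interface = T_inner − Q·ΣR(inner→interface) = 109 − 61.8×1.336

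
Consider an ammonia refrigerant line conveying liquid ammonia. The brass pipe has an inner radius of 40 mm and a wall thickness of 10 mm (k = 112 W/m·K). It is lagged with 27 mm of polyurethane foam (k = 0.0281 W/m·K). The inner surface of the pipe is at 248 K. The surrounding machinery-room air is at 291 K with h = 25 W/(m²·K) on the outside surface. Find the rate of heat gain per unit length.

q′ ≈ 17 W/m

Cylindrical conduction, so R = ln(r₂/r₁)/(2πkL) per layer, in series:
R_brass pipe wall = ln(50/40)/(2π×112×1) = 3.171×10^-4 K/W
R_polyurethane foam = ln(77/50)/(2π×0.0281×1) = 2.446 K/W
R_outer film = 1/(h_o·2πr_oL) = 1/(25×2π×0.077×1) = 0.08268 K/W
R_total = 2.529 K/W
Q = ΔT/R_total = 43/2.529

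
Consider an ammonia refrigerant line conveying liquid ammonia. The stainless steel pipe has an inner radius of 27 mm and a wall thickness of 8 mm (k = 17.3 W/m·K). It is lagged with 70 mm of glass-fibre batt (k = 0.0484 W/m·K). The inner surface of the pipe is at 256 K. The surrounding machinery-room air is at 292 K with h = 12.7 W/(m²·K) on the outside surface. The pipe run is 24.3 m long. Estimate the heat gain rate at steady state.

Q ≈ 234 W

For a radial system each layer contributes R = ln(r_out/r_in)/(2πkL); films add R = 1/(hA).
R_stainless steel pipe wall = ln(35/27)/(2π×17.3×24.3) = 9.825×10^-5 K/W
R_glass-fibre batt = ln(105/35)/(2π×0.0484×24.3) = 0.1487 K/W
R_outer film = 1/(h_o·2πr_oL) = 1/(12.7×2π×0.105×24.3) = 0.004912 K/W
R_total = 0.1537 K/W
Q = ΔT/R_total = 36/0.1537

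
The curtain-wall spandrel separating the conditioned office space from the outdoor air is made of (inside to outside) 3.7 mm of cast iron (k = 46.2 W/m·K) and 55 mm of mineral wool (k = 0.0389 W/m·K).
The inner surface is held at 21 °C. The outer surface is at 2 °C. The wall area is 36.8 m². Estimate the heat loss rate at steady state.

Using the resistance-network approach (series):
R_cast iron = L/(kA) = 0.0037/(46.2×36.8) = 2.176×10^-6 K/W
R_mineral wool = L/(kA) = 0.055/(0.0389×36.8) = 0.03842 K/W
R_total = 0.03842 K/W
Q = ΔT / R_total = 19 / 0.03842

Q ≈ 494 W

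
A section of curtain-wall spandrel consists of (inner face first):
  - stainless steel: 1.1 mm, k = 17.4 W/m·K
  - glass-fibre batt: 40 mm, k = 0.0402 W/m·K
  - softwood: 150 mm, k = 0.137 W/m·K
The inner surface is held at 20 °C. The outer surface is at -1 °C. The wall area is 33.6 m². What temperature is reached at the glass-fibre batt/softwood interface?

Series thermal resistances:
R_stainless steel = L/(kA) = 0.0011/(17.4×33.6) = 1.881×10^-6 K/W
R_glass-fibre batt = L/(kA) = 0.04/(0.0402×33.6) = 0.02961 K/W
R_softwood = L/(kA) = 0.15/(0.137×33.6) = 0.03259 K/W
R_total = 0.0622 K/W;  Q = ΔT/R_total = 21/0.0622 = 337.6 W
T_interface = T_inner − Q·ΣR(inner→interface) = 20 − 338×0.02962

T ≈ 10 °C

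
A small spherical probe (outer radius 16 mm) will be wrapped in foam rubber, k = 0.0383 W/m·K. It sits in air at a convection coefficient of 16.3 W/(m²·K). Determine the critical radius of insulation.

r_cr ≈ 4.7 mm

For a sphere r_cr = 2k/h = 2×0.0383/16.3
r_cr = 4.7 mm; since the bare radius (16 mm) is above r_cr, any added insulation will reduce heat loss.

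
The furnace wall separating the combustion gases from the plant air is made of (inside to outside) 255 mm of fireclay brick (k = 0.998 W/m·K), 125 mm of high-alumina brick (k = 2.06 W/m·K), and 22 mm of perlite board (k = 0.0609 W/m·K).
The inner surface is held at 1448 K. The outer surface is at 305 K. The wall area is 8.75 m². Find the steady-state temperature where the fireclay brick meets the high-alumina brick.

T ≈ 1020 K

Using the resistance-network approach (series):
R_fireclay brick = L/(kA) = 0.255/(0.998×8.75) = 0.0292 K/W
R_high-alumina brick = L/(kA) = 0.125/(2.06×8.75) = 0.006935 K/W
R_perlite board = L/(kA) = 0.022/(0.0609×8.75) = 0.04129 K/W
R_total = 0.07742 K/W;  Q = ΔT/R_total = 1143/0.07742 = 14760 W
T_interface = T_inner − Q·ΣR(inner→interface) = 1448 − 14800×0.0292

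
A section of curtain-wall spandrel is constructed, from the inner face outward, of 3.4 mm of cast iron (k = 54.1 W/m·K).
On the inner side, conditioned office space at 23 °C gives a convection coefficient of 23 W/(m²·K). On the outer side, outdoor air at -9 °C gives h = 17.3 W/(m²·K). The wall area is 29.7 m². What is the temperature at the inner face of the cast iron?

Series thermal resistances:
R_inner film = 1/(h_i·A) = 1/(23×29.7) = 0.001464 K/W
R_cast iron = L/(kA) = 0.0034/(54.1×29.7) = 2.116×10^-6 K/W
R_outer film = 1/(h_o·A) = 1/(17.3×29.7) = 0.001946 K/W
R_total = 0.003412 K/W;  Q = ΔT/R_total = 32/0.003412 = 9378 W
T_interface = T_inner − Q·ΣR(inner→interface) = 23 − 9380×0.001464

T ≈ 9.27 °C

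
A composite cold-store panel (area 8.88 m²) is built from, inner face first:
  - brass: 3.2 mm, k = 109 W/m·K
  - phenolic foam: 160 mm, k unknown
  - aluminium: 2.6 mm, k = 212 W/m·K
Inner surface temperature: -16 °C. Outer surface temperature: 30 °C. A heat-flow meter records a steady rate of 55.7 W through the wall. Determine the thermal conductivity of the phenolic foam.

k ≈ 0.0218 W/(m·K)

Thermal resistances in series:
R_brass = L/(kA) = 0.0032/(109×8.88) = 3.306×10^-6 K/W
R_aluminium = L/(kA) = 0.0026/(212×8.88) = 1.381×10^-6 K/W
Sum of known resistances R_other = 4.687×10^-6 K/W
Total R = ΔT/Q = 46/55.7 = 0.8259 K/W
R_phenolic foam = R_total − R_other = 0.8258 K/W
k = L/(R·A) = 0.16/(0.8258×8.88)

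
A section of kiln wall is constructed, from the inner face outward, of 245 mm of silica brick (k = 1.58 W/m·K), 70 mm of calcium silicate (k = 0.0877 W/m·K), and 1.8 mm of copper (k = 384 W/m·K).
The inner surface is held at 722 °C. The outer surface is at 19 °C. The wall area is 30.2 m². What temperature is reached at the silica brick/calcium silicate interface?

T ≈ 608 °C

Treating each layer as a thermal resistance in series:
R_silica brick = L/(kA) = 0.245/(1.58×30.2) = 0.005135 K/W
R_calcium silicate = L/(kA) = 0.07/(0.0877×30.2) = 0.02643 K/W
R_copper = L/(kA) = 0.0018/(384×30.2) = 1.552×10^-7 K/W
R_total = 0.03156 K/W;  Q = ΔT/R_total = 703/0.03156 = 22270 W
T_interface = T_inner − Q·ΣR(inner→interface) = 722 − 22300×0.005135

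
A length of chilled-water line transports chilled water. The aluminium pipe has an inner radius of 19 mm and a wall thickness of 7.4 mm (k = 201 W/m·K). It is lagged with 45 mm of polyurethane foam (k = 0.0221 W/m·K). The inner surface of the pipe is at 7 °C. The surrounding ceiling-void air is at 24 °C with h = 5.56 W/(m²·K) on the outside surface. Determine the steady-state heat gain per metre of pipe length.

For a radial system each layer contributes R = ln(r_out/r_in)/(2πkL); films add R = 1/(hA).
R_aluminium pipe wall = ln(26.4/19)/(2π×201×1) = 2.604×10^-4 K/W
R_polyurethane foam = ln(71.4/26.4)/(2π×0.0221×1) = 7.165 K/W
R_outer film = 1/(h_o·2πr_oL) = 1/(5.56×2π×0.0714×1) = 0.4009 K/W
R_total = 7.566 K/W
Q = ΔT/R_total = 17/7.566

q′ ≈ 2.25 W/m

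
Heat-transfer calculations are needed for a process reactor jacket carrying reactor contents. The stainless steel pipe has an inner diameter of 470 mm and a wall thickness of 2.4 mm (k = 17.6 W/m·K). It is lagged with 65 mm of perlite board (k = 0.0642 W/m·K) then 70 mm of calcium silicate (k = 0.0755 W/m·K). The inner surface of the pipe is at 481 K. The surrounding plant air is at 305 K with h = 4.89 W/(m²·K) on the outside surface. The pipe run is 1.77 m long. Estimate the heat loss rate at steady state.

Radial resistances (cylindrical: R_cond = ln(r_o/r_i)/(2πkL), R_conv = 1/(h·2πrL)):
R_stainless steel pipe wall = ln(237.4/235)/(2π×17.6×1.77) = 5.191×10^-5 K/W
R_perlite board = ln(302.4/237.4)/(2π×0.0642×1.77) = 0.3389 K/W
R_calcium silicate = ln(372.4/302.4)/(2π×0.0755×1.77) = 0.248 K/W
R_outer film = 1/(h_o·2πr_oL) = 1/(4.89×2π×0.3724×1.77) = 0.04938 K/W
R_total = 0.6364 K/W
Q = ΔT/R_total = 176/0.6364

Q ≈ 277 W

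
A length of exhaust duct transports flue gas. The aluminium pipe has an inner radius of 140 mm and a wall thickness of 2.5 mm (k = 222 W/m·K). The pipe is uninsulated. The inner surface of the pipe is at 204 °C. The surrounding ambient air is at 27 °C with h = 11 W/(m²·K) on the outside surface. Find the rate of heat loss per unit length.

Radial resistances (cylindrical: R_cond = ln(r_o/r_i)/(2πkL), R_conv = 1/(h·2πrL)):
R_aluminium pipe wall = ln(142.5/140)/(2π×222×1) = 1.269×10^-5 K/W
R_outer film = 1/(h_o·2πr_oL) = 1/(11×2π×0.1425×1) = 0.1015 K/W
R_total = 0.1015 K/W
Q = ΔT/R_total = 177/0.1015

q′ ≈ 1740 W/m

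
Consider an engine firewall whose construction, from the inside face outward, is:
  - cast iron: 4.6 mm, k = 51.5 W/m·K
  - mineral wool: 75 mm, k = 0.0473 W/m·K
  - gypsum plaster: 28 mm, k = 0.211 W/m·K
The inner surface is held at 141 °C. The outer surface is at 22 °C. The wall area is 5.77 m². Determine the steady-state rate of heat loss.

Series thermal resistances:
R_cast iron = L/(kA) = 0.0046/(51.5×5.77) = 1.548×10^-5 K/W
R_mineral wool = L/(kA) = 0.075/(0.0473×5.77) = 0.2748 K/W
R_gypsum plaster = L/(kA) = 0.028/(0.211×5.77) = 0.023 K/W
R_total = 0.2978 K/W
Q = ΔT / R_total = 119 / 0.2978

Q ≈ 400 W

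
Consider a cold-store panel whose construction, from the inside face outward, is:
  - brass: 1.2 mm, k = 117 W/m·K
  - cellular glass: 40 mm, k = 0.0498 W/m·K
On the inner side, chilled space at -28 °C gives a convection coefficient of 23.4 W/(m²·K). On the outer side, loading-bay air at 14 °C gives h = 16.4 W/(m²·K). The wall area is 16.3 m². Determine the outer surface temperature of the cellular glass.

Using the resistance-network approach (series):
R_inner film = 1/(h_i·A) = 1/(23.4×16.3) = 0.002622 K/W
R_brass = L/(kA) = 0.0012/(117×16.3) = 6.292×10^-7 K/W
R_cellular glass = L/(kA) = 0.04/(0.0498×16.3) = 0.04928 K/W
R_outer film = 1/(h_o·A) = 1/(16.4×16.3) = 0.003741 K/W
R_total = 0.05564 K/W;  Q = ΔT/R_total = 42/0.05564 = 754.9 W
T_interface = T_inner + Q·ΣR(inner→interface) = -28 + 755×0.0519

T ≈ 11.2 °C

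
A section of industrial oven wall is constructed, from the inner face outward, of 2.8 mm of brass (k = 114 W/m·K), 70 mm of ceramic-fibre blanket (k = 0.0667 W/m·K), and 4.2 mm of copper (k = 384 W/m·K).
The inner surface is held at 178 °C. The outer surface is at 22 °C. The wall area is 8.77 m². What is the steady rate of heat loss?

Q ≈ 1300 W

Thermal resistances in series:
R_brass = L/(kA) = 0.0028/(114×8.77) = 2.801×10^-6 K/W
R_ceramic-fibre blanket = L/(kA) = 0.07/(0.0667×8.77) = 0.1197 K/W
R_copper = L/(kA) = 0.0042/(384×8.77) = 1.247×10^-6 K/W
R_total = 0.1197 K/W
Q = ΔT / R_total = 156 / 0.1197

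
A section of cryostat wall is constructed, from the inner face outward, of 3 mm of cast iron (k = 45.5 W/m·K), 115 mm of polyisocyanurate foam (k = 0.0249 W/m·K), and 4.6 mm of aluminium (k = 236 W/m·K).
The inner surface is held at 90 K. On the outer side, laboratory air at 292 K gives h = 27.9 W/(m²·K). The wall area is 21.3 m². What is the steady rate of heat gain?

Model the wall as resistances in series:
R_cast iron = L/(kA) = 0.003/(45.5×21.3) = 3.095×10^-6 K/W
R_polyisocyanurate foam = L/(kA) = 0.115/(0.0249×21.3) = 0.2168 K/W
R_aluminium = L/(kA) = 0.0046/(236×21.3) = 9.151×10^-7 K/W
R_outer film = 1/(h_o·A) = 1/(27.9×21.3) = 0.001683 K/W
R_total = 0.2185 K/W
Q = ΔT / R_total = 202 / 0.2185

Q ≈ 924 W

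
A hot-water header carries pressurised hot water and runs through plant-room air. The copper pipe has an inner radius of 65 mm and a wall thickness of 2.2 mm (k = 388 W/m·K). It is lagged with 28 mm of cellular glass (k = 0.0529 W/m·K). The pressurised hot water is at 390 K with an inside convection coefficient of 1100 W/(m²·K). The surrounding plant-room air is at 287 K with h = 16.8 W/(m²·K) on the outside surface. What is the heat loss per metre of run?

Radial resistances (cylindrical: R_cond = ln(r_o/r_i)/(2πkL), R_conv = 1/(h·2πrL)):
R_inner film = 1/(h_i·2πr₁L) = 1/(1100×2π×0.065×1) = 0.002226 K/W
R_copper pipe wall = ln(67.2/65)/(2π×388×1) = 1.365×10^-5 K/W
R_cellular glass = ln(95.2/67.2)/(2π×0.0529×1) = 1.048 K/W
R_outer film = 1/(h_o·2πr_oL) = 1/(16.8×2π×0.0952×1) = 0.09951 K/W
R_total = 1.15 K/W
Q = ΔT/R_total = 103/1.15

q′ ≈ 89.6 W/m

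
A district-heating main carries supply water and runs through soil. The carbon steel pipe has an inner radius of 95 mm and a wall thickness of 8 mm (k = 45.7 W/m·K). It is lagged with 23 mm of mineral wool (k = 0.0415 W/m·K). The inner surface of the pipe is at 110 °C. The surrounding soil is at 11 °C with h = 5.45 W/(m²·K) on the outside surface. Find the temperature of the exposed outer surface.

T ≈ 33.8 °C

Per-layer cylindrical resistances, series-summed:
R_carbon steel pipe wall = ln(103/95)/(2π×45.7×1) = 2.816×10^-4 K/W
R_mineral wool = ln(126/103)/(2π×0.0415×1) = 0.773 K/W
R_outer film = 1/(h_o·2πr_oL) = 1/(5.45×2π×0.126×1) = 0.2318 K/W
R_total = 1.005 K/W
Q = ΔT/R_total = 99/1.005
Q = 98.5 W/m
T_interface = T_inner − Q·ΣR(inner→interface) = 110 − 98.5×0.7732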